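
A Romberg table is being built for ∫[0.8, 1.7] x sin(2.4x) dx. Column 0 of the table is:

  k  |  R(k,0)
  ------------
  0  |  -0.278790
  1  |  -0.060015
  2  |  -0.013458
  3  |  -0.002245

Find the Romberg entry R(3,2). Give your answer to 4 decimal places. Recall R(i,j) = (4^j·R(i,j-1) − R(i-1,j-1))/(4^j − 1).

Richardson extrapolation on the trapezoidal column (denominator 4−1=3):
R(2,1) = (4·(-0.013458) − (-0.060015)) / 3 = 0.002061
R(3,1) = -0.002245 + (-0.002245 − (-0.013458))/3 = 0.001493
R(3,2) = 0.001493 + (0.001493 − 0.002061)/15 = 0.001455

0.0015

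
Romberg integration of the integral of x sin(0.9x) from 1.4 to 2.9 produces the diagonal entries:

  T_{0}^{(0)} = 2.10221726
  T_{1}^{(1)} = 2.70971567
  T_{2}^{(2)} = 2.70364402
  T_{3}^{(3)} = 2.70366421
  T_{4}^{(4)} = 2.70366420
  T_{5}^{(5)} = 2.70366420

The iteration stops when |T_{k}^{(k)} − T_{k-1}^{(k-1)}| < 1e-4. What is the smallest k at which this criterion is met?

k = 3

|T_{1}^{(1)} − T_{0}^{(0)}| = 0.60749841 ≥ 1e-4
|T_{2}^{(2)} − T_{1}^{(1)}| = 0.00607165 ≥ 1e-4
|T_{3}^{(3)} − T_{2}^{(2)}| = 0.00002019 < 1e-4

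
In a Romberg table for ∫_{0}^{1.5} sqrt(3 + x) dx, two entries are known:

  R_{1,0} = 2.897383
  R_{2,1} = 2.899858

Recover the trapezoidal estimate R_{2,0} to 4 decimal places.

2.8992

From R_{2,1} = (4·R_{2,0} − R_{1,0})/3, solve for R_{2,0}:
4·R_{2,0} = 3·2.899858 + 2.897383 = 11.596957
R_{2,0} = 2.899239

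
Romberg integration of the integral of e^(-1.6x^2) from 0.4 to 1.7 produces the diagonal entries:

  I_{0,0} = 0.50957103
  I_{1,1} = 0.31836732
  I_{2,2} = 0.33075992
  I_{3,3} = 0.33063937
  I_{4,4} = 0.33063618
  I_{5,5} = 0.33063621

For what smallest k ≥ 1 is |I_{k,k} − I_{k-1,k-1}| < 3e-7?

k = 5

|I_{1,1} − I_{0,0}| = 0.19120371 ≥ 3e-7
|I_{2,2} − I_{1,1}| = 0.01239260 ≥ 3e-7
|I_{3,3} − I_{2,2}| = 0.00012055 ≥ 3e-7
|I_{4,4} − I_{3,3}| = 0.00000319 ≥ 3e-7
|I_{5,5} − I_{4,4}| = 0.00000003 < 3e-7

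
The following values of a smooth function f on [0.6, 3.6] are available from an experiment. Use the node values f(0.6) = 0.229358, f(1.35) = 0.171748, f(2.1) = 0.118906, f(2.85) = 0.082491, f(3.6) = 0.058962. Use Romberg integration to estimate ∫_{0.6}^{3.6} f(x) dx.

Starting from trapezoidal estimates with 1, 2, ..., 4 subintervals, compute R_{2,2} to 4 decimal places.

R_{0,0} (trapezoid, 1 panel, h=3.0000): 0.432480
R_{1,0} (trapezoid, 2 panels, h=1.5000): 0.394599
R_{2,0} (trapezoid, 4 panels, h=0.7500): 0.387979
R_{1,1} = 0.394599 + (0.394599 − 0.432480)/3 = 0.381972
R_{2,1} = 0.387979 + (0.387979 − 0.394599)/3 = 0.385772
R_{2,2} = 0.385772 + (0.385772 − 0.381972)/15 = 0.386025

0.3860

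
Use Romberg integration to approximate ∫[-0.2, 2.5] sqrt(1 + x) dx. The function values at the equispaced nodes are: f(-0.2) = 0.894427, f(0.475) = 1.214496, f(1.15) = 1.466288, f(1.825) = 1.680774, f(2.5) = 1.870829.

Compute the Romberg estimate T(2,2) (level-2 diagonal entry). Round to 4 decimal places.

3.8880

T(0,0) (trapezoid, 1 panel, h=2.7000): 3.733096
T(1,0) (trapezoid, 2 panels, h=1.3500): 3.846037
T(2,0) (trapezoid, 4 panels, h=0.6750): 3.877326
T(1,1) = 3.846037 + (3.846037 − 3.733096)/3 = 3.883684
T(2,1) = 3.877326 + (3.877326 − 3.846037)/3 = 3.887756
T(2,2) = 3.887756 + (3.887756 − 3.883684)/15 = 3.888027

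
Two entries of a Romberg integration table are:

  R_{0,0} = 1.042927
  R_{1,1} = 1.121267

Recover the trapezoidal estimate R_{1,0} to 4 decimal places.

1.1017

From R_{1,1} = (4·R_{1,0} − R_{0,0})/3, solve for R_{1,0}:
4·R_{1,0} = 3·1.121267 + 1.042927 = 4.406728
R_{1,0} = 1.101682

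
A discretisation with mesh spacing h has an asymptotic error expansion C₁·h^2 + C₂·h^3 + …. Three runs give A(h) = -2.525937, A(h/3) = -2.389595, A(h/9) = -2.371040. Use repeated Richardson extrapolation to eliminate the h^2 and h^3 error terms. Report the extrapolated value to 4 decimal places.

First eliminate the h^2 term (factor 3^2 = 9):
  B₁ = (9·(-2.389595) − (-2.525937))/8 = -2.372552
  B₂ = (9·(-2.371040) − (-2.389595))/8 = -2.368721
Then eliminate the h^3 term (factor 3^3 = 27):
  (27·(-2.368721) − (-2.372552))/26 = -2.368574

-2.3686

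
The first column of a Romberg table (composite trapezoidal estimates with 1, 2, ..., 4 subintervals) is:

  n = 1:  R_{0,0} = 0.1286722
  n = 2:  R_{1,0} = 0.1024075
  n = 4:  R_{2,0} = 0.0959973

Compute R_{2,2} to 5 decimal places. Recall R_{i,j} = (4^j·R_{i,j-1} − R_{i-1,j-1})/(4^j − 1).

Richardson extrapolation on the trapezoidal column (denominator 4−1=3):
R_{1,1} = 0.1024075 + (0.1024075 − 0.1286722)/3 = 0.0936526
R_{2,1} = 0.0959973 + (0.0959973 − 0.1024075)/3 = 0.0938606
R_{2,2} = (16·0.0938606 − 0.0936526) / 15 = 0.0938745

0.09387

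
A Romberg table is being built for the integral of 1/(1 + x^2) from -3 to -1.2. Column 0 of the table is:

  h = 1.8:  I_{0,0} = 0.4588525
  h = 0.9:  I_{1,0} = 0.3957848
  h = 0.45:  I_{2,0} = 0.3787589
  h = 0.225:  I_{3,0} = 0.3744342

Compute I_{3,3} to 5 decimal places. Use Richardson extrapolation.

0.37299

Richardson extrapolation on the trapezoidal column (denominator 4−1=3):
I_{1,1} = (4·0.3957848 − 0.4588525) / 3 = 0.3747622
I_{2,1} = 0.3787589 + (0.3787589 − 0.3957848)/3 = 0.3730836
I_{3,1} = 0.3744342 + (0.3744342 − 0.3787589)/3 = 0.3729926
I_{2,2} = 0.3730836 + (0.3730836 − 0.3747622)/15 = 0.3729717
I_{3,2} = (16·0.3729926 − 0.3730836) / 15 = 0.3729865
I_{3,3} = (64·0.3729865 − 0.3729717) / 63 = 0.3729867
(Column j=1 coincides with Simpson's rule on the same nodes.)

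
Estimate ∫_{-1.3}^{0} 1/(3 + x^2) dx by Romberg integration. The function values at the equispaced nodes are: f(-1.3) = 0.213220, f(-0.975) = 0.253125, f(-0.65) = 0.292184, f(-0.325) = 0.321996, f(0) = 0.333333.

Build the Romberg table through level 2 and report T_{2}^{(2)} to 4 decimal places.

0.3717

T_{0}^{(0)} (trapezoid, 1 panel, h=1.3000): 0.355259
T_{1}^{(0)} (trapezoid, 2 panels, h=0.6500): 0.367549
T_{2}^{(0)} (trapezoid, 4 panels, h=0.3250): 0.370689
T_{1}^{(1)} = 0.367549 + (0.367549 − 0.355259)/3 = 0.371646
T_{2}^{(1)} = 0.370689 + (0.370689 − 0.367549)/3 = 0.371736
T_{2}^{(2)} = 0.371736 + (0.371736 − 0.371646)/15 = 0.371742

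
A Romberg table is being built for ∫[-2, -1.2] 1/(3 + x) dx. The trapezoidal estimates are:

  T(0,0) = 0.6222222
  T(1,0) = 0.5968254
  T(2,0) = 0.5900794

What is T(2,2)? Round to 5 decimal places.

0.58780

Richardson extrapolation on the trapezoidal column (denominator 4−1=3):
T(1,1) = 0.5968254 + (0.5968254 − 0.6222222)/3 = 0.5883598
T(2,1) = 0.5900794 + (0.5900794 − 0.5968254)/3 = 0.5878307
T(2,2) = 0.5878307 + (0.5878307 − 0.5883598)/15 = 0.5877954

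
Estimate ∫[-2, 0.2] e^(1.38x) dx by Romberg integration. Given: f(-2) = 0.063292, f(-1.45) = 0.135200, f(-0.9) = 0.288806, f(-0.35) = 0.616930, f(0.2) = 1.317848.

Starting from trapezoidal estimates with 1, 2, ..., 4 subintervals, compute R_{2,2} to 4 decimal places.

R_{0,0} (trapezoid, 1 panel, h=2.2000): 1.519254
R_{1,0} (trapezoid, 2 panels, h=1.1000): 1.077314
R_{2,0} (trapezoid, 4 panels, h=0.5500): 0.952328
R_{1,1} = 1.077314 + (1.077314 − 1.519254)/3 = 0.930001
R_{2,1} = 0.952328 + (0.952328 − 1.077314)/3 = 0.910666
R_{2,2} = 0.910666 + (0.910666 − 0.930001)/15 = 0.909377

0.9094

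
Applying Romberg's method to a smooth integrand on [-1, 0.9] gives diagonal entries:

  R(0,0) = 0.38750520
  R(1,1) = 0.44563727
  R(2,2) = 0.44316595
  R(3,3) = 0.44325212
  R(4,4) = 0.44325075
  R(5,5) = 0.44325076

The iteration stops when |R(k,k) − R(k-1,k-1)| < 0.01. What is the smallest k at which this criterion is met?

|R(1,1) − R(0,0)| = 0.05813207 ≥ 0.01
|R(2,2) − R(1,1)| = 0.00247132 < 0.01

k = 2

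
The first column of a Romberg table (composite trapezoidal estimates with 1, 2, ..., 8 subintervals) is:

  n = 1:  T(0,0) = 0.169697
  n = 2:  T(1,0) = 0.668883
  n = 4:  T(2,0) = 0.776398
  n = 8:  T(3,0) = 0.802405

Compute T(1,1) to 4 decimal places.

0.8353

Richardson extrapolation on the trapezoidal column (denominator 4−1=3):
T(1,1) = (4·0.668883 − 0.169697) / 3 = 0.835278
(Column j=1 coincides with Simpson's rule on the same nodes.)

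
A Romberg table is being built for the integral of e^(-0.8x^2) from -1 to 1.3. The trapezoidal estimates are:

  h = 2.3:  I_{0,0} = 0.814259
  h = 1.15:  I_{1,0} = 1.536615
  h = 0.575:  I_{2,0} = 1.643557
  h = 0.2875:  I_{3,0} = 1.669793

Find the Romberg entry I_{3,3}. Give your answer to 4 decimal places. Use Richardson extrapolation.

I_{1,1} = (4·1.536615 − 0.814259) / 3 = 1.777400
I_{2,1} = 1.643557 + (1.643557 − 1.536615)/3 = 1.679204
I_{3,1} = 1.669793 + (1.669793 − 1.643557)/3 = 1.678538
I_{2,2} = 1.679204 + (1.679204 − 1.777400)/15 = 1.672658
I_{3,2} = 1.678538 + (1.678538 − 1.679204)/15 = 1.678494
I_{3,3} = 1.678494 + (1.678494 − 1.672658)/63 = 1.678587

1.6786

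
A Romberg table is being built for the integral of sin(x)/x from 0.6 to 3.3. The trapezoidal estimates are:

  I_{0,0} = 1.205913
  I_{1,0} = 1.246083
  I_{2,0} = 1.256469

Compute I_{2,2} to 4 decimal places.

1.2600

I_{1,1} = 1.246083 + (1.246083 − 1.205913)/3 = 1.259473
I_{2,1} = 1.256469 + (1.256469 − 1.246083)/3 = 1.259931
I_{2,2} = 1.259931 + (1.259931 − 1.259473)/15 = 1.259962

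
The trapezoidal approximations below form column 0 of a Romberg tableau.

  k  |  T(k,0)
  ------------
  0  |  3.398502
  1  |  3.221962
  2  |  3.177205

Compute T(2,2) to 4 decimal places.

Richardson extrapolation on the trapezoidal column (denominator 4−1=3):
T(1,1) = 3.221962 + (3.221962 − 3.398502)/3 = 3.163115
T(2,1) = 3.177205 + (3.177205 − 3.221962)/3 = 3.162286
T(2,2) = 3.162286 + (3.162286 − 3.163115)/15 = 3.162231

3.1622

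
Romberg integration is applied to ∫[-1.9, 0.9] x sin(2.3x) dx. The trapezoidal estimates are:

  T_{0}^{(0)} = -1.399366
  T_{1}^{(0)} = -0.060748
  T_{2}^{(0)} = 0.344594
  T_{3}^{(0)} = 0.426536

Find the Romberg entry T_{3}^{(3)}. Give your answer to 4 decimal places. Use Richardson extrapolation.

0.4516

Richardson extrapolation on the trapezoidal column (denominator 4−1=3):
T_{1}^{(1)} = (4·(-0.060748) − (-1.399366)) / 3 = 0.385458
T_{2}^{(1)} = 0.344594 + (0.344594 − (-0.060748))/3 = 0.479708
T_{3}^{(1)} = 0.426536 + (0.426536 − 0.344594)/3 = 0.453850
T_{2}^{(2)} = 0.479708 + (0.479708 − 0.385458)/15 = 0.485991
T_{3}^{(2)} = (16·0.453850 − 0.479708) / 15 = 0.452126
T_{3}^{(3)} = (64·0.452126 − 0.485991) / 63 = 0.451588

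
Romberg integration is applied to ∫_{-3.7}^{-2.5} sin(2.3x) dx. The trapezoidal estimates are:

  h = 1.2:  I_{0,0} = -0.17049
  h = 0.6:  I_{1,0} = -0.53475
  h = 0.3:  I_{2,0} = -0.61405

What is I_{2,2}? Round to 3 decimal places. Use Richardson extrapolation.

Richardson extrapolation on the trapezoidal column (denominator 4−1=3):
I_{1,1} = (4·(-0.53475) − (-0.17049)) / 3 = -0.65617
I_{2,1} = -0.61405 + (-0.61405 − (-0.53475))/3 = -0.64048
I_{2,2} = -0.64048 + (-0.64048 − (-0.65617))/15 = -0.63943

-0.639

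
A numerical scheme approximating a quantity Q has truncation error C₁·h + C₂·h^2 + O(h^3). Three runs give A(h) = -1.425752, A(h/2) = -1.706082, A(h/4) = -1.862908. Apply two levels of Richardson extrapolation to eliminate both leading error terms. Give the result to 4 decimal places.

-2.0308

First eliminate the h term (factor 2^1 = 2):
  B₁ = (2·(-1.706082) − (-1.425752))/1 = -1.986412
  B₂ = (2·(-1.862908) − (-1.706082))/1 = -2.019734
Then eliminate the h^2 term (factor 2^2 = 4):
  (4·(-2.019734) − (-1.986412))/3 = -2.030841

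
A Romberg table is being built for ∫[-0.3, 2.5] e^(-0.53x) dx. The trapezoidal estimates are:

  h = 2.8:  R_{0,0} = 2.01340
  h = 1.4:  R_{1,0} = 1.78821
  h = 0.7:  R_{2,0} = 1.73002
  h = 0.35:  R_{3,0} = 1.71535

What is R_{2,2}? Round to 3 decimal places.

R_{1,1} = (4·1.78821 − 2.01340) / 3 = 1.71315
R_{2,1} = (4·1.73002 − 1.78821) / 3 = 1.71062
R_{2,2} = (16·1.71062 − 1.71315) / 15 = 1.71045
(Column j=1 coincides with Simpson's rule on the same nodes.)

1.710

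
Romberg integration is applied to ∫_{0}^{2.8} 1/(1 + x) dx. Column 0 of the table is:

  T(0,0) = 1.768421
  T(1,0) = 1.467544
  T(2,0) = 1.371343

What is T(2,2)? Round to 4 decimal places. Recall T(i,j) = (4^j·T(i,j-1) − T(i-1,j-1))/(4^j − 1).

1.3374

Richardson extrapolation on the trapezoidal column (denominator 4−1=3):
T(1,1) = (4·1.467544 − 1.768421) / 3 = 1.367252
T(2,1) = 1.371343 + (1.371343 − 1.467544)/3 = 1.339276
T(2,2) = (16·1.339276 − 1.367252) / 15 = 1.337411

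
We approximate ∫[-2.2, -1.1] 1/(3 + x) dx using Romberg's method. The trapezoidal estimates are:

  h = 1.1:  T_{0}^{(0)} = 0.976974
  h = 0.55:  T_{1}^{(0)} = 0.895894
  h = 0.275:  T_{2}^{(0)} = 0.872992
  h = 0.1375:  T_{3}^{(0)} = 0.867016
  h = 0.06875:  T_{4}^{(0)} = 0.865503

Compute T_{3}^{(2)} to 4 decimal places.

Richardson extrapolation on the trapezoidal column (denominator 4−1=3):
T_{2}^{(1)} = 0.872992 + (0.872992 − 0.895894)/3 = 0.865358
T_{3}^{(1)} = (4·0.867016 − 0.872992) / 3 = 0.865024
T_{3}^{(2)} = 0.865024 + (0.865024 − 0.865358)/15 = 0.865002

0.8650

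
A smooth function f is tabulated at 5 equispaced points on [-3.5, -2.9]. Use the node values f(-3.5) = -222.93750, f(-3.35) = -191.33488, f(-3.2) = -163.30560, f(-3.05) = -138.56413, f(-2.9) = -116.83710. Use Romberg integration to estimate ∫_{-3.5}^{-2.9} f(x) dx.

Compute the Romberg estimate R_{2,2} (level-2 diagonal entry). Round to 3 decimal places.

R_{0,0} (trapezoid, 1 panel, h=0.6000): -101.93238
R_{1,0} (trapezoid, 2 panels, h=0.3000): -99.95787
R_{2,0} (trapezoid, 4 panels, h=0.1500): -99.46379
R_{1,1} = -99.95787 + (-99.95787 − (-101.93238))/3 = -99.29970
R_{2,1} = -99.46379 + (-99.46379 − (-99.95787))/3 = -99.29910
R_{2,2} = -99.29910 + (-99.29910 − (-99.29970))/15 = -99.29906

-99.299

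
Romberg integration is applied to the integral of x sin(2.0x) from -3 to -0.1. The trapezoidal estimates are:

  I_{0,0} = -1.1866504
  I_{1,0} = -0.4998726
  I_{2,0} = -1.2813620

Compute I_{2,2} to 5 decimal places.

Richardson extrapolation on the trapezoidal column (denominator 4−1=3):
I_{1,1} = (4·(-0.4998726) − (-1.1866504)) / 3 = -0.2709467
I_{2,1} = (4·(-1.2813620) − (-0.4998726)) / 3 = -1.5418585
I_{2,2} = (16·(-1.5418585) − (-0.2709467)) / 15 = -1.6265860
(Column j=1 coincides with Simpson's rule on the same nodes.)

-1.62659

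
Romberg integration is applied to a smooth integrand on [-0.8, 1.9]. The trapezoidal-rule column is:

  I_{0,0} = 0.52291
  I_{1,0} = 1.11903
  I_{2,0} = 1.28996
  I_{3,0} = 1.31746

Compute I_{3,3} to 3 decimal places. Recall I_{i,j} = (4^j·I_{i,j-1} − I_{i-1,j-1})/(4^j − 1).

1.325

Richardson extrapolation on the trapezoidal column (denominator 4−1=3):
I_{1,1} = 1.11903 + (1.11903 − 0.52291)/3 = 1.31774
I_{2,1} = 1.28996 + (1.28996 − 1.11903)/3 = 1.34694
I_{3,1} = (4·1.31746 − 1.28996) / 3 = 1.32663
I_{2,2} = 1.34694 + (1.34694 − 1.31774)/15 = 1.34889
I_{3,2} = (16·1.32663 − 1.34694) / 15 = 1.32528
I_{3,3} = 1.32528 + (1.32528 − 1.34889)/63 = 1.32491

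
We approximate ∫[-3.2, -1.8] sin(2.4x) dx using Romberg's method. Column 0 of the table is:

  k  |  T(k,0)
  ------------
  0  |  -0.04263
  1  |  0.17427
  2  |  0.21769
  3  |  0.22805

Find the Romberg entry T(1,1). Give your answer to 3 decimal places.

0.247

T(1,1) = 0.17427 + (0.17427 − (-0.04263))/3 = 0.24657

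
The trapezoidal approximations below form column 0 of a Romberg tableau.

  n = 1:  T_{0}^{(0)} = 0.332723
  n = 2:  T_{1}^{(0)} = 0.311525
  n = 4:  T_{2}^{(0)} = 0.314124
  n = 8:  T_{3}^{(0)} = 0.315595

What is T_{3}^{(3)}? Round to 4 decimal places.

0.3162

T_{1}^{(1)} = 0.311525 + (0.311525 − 0.332723)/3 = 0.304459
T_{2}^{(1)} = (4·0.314124 − 0.311525) / 3 = 0.314990
T_{3}^{(1)} = 0.315595 + (0.315595 − 0.314124)/3 = 0.316085
T_{2}^{(2)} = (16·0.314990 − 0.304459) / 15 = 0.315692
T_{3}^{(2)} = 0.316085 + (0.316085 − 0.314990)/15 = 0.316158
T_{3}^{(3)} = (64·0.316158 − 0.315692) / 63 = 0.316165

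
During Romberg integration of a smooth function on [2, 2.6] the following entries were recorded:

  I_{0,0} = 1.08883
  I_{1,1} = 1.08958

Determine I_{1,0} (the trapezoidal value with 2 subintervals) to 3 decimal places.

1.089

From I_{1,1} = (4·I_{1,0} − I_{0,0})/3, solve for I_{1,0}:
4·I_{1,0} = 3·1.08958 + 1.08883 = 4.35757
I_{1,0} = 1.08939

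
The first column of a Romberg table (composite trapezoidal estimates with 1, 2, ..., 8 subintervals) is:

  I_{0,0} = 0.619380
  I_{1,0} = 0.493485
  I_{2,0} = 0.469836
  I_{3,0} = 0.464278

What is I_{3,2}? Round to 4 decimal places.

I_{2,1} = (4·0.469836 − 0.493485) / 3 = 0.461953
I_{3,1} = (4·0.464278 − 0.469836) / 3 = 0.462425
I_{3,2} = (16·0.462425 − 0.461953) / 15 = 0.462456

0.4625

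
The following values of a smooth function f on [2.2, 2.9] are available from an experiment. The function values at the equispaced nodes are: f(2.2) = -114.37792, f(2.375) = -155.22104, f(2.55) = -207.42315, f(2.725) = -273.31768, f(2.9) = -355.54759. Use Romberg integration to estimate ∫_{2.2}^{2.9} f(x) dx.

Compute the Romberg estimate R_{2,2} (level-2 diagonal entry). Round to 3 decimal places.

-151.603

R_{0,0} (trapezoid, 1 panel, h=0.7000): -164.47393
R_{1,0} (trapezoid, 2 panels, h=0.3500): -154.83507
R_{2,0} (trapezoid, 4 panels, h=0.1750): -152.41181
R_{1,1} = -154.83507 + (-154.83507 − (-164.47393))/3 = -151.62212
R_{2,1} = -152.41181 + (-152.41181 − (-154.83507))/3 = -151.60406
R_{2,2} = -151.60406 + (-151.60406 − (-151.62212))/15 = -151.60286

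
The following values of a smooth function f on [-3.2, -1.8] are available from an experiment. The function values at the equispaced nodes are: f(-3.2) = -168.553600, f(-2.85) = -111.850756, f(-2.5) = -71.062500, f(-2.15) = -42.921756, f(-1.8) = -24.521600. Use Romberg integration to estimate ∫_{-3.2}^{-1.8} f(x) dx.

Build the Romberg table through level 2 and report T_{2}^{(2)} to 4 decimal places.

T_{0}^{(0)} (trapezoid, 1 panel, h=1.4000): -135.152640
T_{1}^{(0)} (trapezoid, 2 panels, h=0.7000): -117.320070
T_{2}^{(0)} (trapezoid, 4 panels, h=0.3500): -112.830414
T_{1}^{(1)} = -117.320070 + (-117.320070 − (-135.152640))/3 = -111.375880
T_{2}^{(1)} = -112.830414 + (-112.830414 − (-117.320070))/3 = -111.333862
T_{2}^{(2)} = -111.333862 + (-111.333862 − (-111.375880))/15 = -111.331061

-111.3311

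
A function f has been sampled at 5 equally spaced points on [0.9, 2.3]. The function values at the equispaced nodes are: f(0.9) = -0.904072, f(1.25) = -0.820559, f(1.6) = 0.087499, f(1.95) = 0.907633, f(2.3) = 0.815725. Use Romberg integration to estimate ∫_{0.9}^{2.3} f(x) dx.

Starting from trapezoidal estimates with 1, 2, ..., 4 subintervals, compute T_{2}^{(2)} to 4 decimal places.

T_{0}^{(0)} (trapezoid, 1 panel, h=1.4000): -0.061843
T_{1}^{(0)} (trapezoid, 2 panels, h=0.7000): 0.030328
T_{2}^{(0)} (trapezoid, 4 panels, h=0.3500): 0.045640
T_{1}^{(1)} = 0.030328 + (0.030328 − (-0.061843))/3 = 0.061052
T_{2}^{(1)} = 0.045640 + (0.045640 − 0.030328)/3 = 0.050744
T_{2}^{(2)} = 0.050744 + (0.050744 − 0.061052)/15 = 0.050057

0.0501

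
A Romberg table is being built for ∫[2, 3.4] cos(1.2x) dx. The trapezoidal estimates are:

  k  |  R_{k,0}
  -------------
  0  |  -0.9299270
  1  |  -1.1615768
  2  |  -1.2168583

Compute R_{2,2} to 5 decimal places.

-1.23505

R_{1,1} = -1.1615768 + (-1.1615768 − (-0.9299270))/3 = -1.2387934
R_{2,1} = (4·(-1.2168583) − (-1.1615768)) / 3 = -1.2352855
R_{2,2} = (16·(-1.2352855) − (-1.2387934)) / 15 = -1.2350516
(Column j=1 coincides with Simpson's rule on the same nodes.)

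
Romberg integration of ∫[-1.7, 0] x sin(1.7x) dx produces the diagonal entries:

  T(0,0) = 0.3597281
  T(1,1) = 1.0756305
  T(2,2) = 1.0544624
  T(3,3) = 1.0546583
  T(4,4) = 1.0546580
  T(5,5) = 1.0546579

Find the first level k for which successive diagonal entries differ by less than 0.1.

|T(1,1) − T(0,0)| = 0.7159024 ≥ 0.1
|T(2,2) − T(1,1)| = 0.0211681 < 0.1

k = 2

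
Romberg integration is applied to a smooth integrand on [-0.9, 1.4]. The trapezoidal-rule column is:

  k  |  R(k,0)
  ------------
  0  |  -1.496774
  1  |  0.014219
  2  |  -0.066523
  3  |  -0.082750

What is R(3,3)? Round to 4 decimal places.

-0.0871

Richardson extrapolation on the trapezoidal column (denominator 4−1=3):
R(1,1) = 0.014219 + (0.014219 − (-1.496774))/3 = 0.517883
R(2,1) = (4·(-0.066523) − 0.014219) / 3 = -0.093437
R(3,1) = -0.082750 + (-0.082750 − (-0.066523))/3 = -0.088159
R(2,2) = (16·(-0.093437) − 0.517883) / 15 = -0.134192
R(3,2) = -0.088159 + (-0.088159 − (-0.093437))/15 = -0.087807
R(3,3) = -0.087807 + (-0.087807 − (-0.134192))/63 = -0.087071
(Column j=1 coincides with Simpson's rule on the same nodes.)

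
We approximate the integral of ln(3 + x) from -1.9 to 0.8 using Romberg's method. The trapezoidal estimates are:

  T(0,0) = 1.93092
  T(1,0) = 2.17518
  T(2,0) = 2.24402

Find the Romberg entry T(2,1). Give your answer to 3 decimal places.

2.267

Richardson extrapolation on the trapezoidal column (denominator 4−1=3):
T(2,1) = 2.24402 + (2.24402 − 2.17518)/3 = 2.26697
(Column j=1 coincides with Simpson's rule on the same nodes.)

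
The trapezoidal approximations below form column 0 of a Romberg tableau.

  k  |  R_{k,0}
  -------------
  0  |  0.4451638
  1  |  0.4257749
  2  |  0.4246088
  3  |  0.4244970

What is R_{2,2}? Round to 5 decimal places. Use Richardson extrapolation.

0.42455

Richardson extrapolation on the trapezoidal column (denominator 4−1=3):
R_{1,1} = 0.4257749 + (0.4257749 − 0.4451638)/3 = 0.4193119
R_{2,1} = 0.4246088 + (0.4246088 − 0.4257749)/3 = 0.4242201
R_{2,2} = 0.4242201 + (0.4242201 − 0.4193119)/15 = 0.4245473
(Column j=1 coincides with Simpson's rule on the same nodes.)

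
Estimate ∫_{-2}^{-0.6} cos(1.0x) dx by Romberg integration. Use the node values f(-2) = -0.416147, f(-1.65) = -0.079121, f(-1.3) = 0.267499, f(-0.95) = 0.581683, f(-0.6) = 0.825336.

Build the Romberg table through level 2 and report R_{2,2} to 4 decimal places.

R_{0,0} (trapezoid, 1 panel, h=1.4000): 0.286432
R_{1,0} (trapezoid, 2 panels, h=0.7000): 0.330465
R_{2,0} (trapezoid, 4 panels, h=0.3500): 0.341129
R_{1,1} = 0.330465 + (0.330465 − 0.286432)/3 = 0.345143
R_{2,1} = 0.341129 + (0.341129 − 0.330465)/3 = 0.344684
R_{2,2} = 0.344684 + (0.344684 − 0.345143)/15 = 0.344653

0.3447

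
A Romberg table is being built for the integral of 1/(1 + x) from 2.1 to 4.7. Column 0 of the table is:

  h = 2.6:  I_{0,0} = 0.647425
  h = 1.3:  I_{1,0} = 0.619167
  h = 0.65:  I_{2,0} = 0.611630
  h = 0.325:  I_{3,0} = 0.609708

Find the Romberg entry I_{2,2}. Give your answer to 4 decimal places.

I_{1,1} = (4·0.619167 − 0.647425) / 3 = 0.609748
I_{2,1} = 0.611630 + (0.611630 − 0.619167)/3 = 0.609118
I_{2,2} = 0.609118 + (0.609118 − 0.609748)/15 = 0.609076

0.6091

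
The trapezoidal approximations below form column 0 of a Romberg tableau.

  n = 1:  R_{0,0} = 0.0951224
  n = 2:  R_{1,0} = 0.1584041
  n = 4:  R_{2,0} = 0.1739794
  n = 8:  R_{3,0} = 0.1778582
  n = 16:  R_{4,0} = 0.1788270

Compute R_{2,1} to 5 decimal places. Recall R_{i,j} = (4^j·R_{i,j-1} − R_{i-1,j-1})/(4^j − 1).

Richardson extrapolation on the trapezoidal column (denominator 4−1=3):
R_{2,1} = (4·0.1739794 − 0.1584041) / 3 = 0.1791712

0.17917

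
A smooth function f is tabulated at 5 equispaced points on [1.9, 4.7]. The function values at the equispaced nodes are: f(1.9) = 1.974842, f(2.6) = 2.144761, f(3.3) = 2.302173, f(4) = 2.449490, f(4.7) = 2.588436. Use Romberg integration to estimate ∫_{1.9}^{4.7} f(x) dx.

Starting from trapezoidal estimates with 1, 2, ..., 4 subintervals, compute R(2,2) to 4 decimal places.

6.4271

R(0,0) (trapezoid, 1 panel, h=2.8000): 6.388589
R(1,0) (trapezoid, 2 panels, h=1.4000): 6.417337
R(2,0) (trapezoid, 4 panels, h=0.7000): 6.424644
R(1,1) = 6.417337 + (6.417337 − 6.388589)/3 = 6.426920
R(2,1) = 6.424644 + (6.424644 − 6.417337)/3 = 6.427080
R(2,2) = 6.427080 + (6.427080 − 6.426920)/15 = 6.427091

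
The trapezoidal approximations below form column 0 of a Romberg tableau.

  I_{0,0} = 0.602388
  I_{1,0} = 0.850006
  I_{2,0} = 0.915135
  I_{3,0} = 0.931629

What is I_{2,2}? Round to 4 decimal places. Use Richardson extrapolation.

0.9371

Richardson extrapolation on the trapezoidal column (denominator 4−1=3):
I_{1,1} = 0.850006 + (0.850006 − 0.602388)/3 = 0.932545
I_{2,1} = 0.915135 + (0.915135 − 0.850006)/3 = 0.936845
I_{2,2} = (16·0.936845 − 0.932545) / 15 = 0.937132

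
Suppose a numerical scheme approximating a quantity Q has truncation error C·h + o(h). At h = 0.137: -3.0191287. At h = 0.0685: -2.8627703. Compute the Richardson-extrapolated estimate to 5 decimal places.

Extrapolated value = (2·A(h/2) − A(h)) / (2 − 1)
= (2·(-2.8627703) − (-3.0191287)) / 1
= -2.7064119 / 1 = -2.7064119

-2.70641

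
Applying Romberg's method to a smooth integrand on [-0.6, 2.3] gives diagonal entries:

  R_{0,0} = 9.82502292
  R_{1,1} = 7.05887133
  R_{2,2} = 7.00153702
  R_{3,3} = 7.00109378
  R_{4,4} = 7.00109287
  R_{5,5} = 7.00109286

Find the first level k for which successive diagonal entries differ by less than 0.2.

|R_{1,1} − R_{0,0}| = 2.76615159 ≥ 0.2
|R_{2,2} − R_{1,1}| = 0.05733431 < 0.2

k = 2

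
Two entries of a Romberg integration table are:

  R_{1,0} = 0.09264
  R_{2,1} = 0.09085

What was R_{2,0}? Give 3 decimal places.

0.091

From R_{2,1} = (4·R_{2,0} − R_{1,0})/3, solve for R_{2,0}:
4·R_{2,0} = 3·0.09085 + 0.09264 = 0.36519
R_{2,0} = 0.09130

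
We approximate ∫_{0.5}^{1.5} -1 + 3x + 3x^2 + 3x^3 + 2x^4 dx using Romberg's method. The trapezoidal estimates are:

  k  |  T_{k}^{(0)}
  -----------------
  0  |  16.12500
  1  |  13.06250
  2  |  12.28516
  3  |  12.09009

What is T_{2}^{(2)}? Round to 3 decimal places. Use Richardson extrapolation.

12.025

Richardson extrapolation on the trapezoidal column (denominator 4−1=3):
T_{1}^{(1)} = 13.06250 + (13.06250 − 16.12500)/3 = 12.04167
T_{2}^{(1)} = 12.28516 + (12.28516 − 13.06250)/3 = 12.02605
T_{2}^{(2)} = 12.02605 + (12.02605 − 12.04167)/15 = 12.02501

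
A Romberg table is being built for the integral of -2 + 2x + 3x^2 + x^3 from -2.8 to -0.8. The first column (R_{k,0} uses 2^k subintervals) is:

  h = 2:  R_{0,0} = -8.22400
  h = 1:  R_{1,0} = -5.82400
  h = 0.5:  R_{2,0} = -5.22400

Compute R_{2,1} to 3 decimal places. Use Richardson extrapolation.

-5.024

R_{2,1} = -5.22400 + (-5.22400 − (-5.82400))/3 = -5.02400
(Column j=1 coincides with Simpson's rule on the same nodes.)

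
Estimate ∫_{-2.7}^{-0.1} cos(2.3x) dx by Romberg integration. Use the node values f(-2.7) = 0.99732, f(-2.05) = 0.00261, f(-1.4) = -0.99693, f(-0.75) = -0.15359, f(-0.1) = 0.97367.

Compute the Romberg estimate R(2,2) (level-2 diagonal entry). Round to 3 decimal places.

-0.087

R(0,0) (trapezoid, 1 panel, h=2.6000): 2.56229
R(1,0) (trapezoid, 2 panels, h=1.3000): -0.01487
R(2,0) (trapezoid, 4 panels, h=0.6500): -0.10557
R(1,1) = -0.01487 + (-0.01487 − 2.56229)/3 = -0.87392
R(2,1) = -0.10557 + (-0.10557 − (-0.01487))/3 = -0.13580
R(2,2) = -0.13580 + (-0.13580 − (-0.87392))/15 = -0.08659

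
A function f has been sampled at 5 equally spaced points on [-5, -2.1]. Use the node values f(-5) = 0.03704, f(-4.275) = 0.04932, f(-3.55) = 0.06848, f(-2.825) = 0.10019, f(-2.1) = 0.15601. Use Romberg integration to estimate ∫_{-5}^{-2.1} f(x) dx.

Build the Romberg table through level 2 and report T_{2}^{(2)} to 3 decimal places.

T_{0}^{(0)} (trapezoid, 1 panel, h=2.9000): 0.27992
T_{1}^{(0)} (trapezoid, 2 panels, h=1.4500): 0.23926
T_{2}^{(0)} (trapezoid, 4 panels, h=0.7250): 0.22802
T_{1}^{(1)} = 0.23926 + (0.23926 − 0.27992)/3 = 0.22571
T_{2}^{(1)} = 0.22802 + (0.22802 − 0.23926)/3 = 0.22427
T_{2}^{(2)} = 0.22427 + (0.22427 − 0.22571)/15 = 0.22417

0.224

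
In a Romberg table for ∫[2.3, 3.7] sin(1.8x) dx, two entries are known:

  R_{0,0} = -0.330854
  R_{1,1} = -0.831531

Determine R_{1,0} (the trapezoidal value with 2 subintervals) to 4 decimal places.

From R_{1,1} = (4·R_{1,0} − R_{0,0})/3, solve for R_{1,0}:
4·R_{1,0} = 3·(-0.831531) + (-0.330854) = -2.825447
R_{1,0} = -0.706362

-0.7064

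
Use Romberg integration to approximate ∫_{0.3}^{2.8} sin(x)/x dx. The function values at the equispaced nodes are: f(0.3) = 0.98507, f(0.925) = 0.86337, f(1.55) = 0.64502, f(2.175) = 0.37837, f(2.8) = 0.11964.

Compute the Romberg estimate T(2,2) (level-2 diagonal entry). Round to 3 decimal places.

1.534

T(0,0) (trapezoid, 1 panel, h=2.5000): 1.38089
T(1,0) (trapezoid, 2 panels, h=1.2500): 1.49672
T(2,0) (trapezoid, 4 panels, h=0.6250): 1.52445
T(1,1) = 1.49672 + (1.49672 − 1.38089)/3 = 1.53533
T(2,1) = 1.52445 + (1.52445 − 1.49672)/3 = 1.53369
T(2,2) = 1.53369 + (1.53369 − 1.53533)/15 = 1.53358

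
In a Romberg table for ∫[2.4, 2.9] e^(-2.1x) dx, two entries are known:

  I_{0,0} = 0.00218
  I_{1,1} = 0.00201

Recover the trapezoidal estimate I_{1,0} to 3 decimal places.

0.002

From I_{1,1} = (4·I_{1,0} − I_{0,0})/3, solve for I_{1,0}:
4·I_{1,0} = 3·0.00201 + 0.00218 = 0.00821
I_{1,0} = 0.00205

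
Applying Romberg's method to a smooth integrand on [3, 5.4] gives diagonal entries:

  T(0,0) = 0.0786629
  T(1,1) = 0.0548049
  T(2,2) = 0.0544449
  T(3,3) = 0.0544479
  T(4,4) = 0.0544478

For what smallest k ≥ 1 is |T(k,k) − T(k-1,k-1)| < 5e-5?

|T(1,1) − T(0,0)| = 0.0238580 ≥ 5e-5
|T(2,2) − T(1,1)| = 0.0003600 ≥ 5e-5
|T(3,3) − T(2,2)| = 0.0000030 < 5e-5

k = 3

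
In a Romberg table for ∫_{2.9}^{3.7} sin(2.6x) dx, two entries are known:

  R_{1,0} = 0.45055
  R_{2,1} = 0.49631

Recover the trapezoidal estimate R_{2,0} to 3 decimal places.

From R_{2,1} = (4·R_{2,0} − R_{1,0})/3, solve for R_{2,0}:
4·R_{2,0} = 3·0.49631 + 0.45055 = 1.93948
R_{2,0} = 0.48487

0.485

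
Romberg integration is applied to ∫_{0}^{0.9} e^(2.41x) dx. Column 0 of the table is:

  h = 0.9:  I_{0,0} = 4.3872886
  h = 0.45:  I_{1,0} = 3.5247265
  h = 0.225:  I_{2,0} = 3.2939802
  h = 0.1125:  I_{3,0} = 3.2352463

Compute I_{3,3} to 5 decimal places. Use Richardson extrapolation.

Richardson extrapolation on the trapezoidal column (denominator 4−1=3):
I_{1,1} = 3.5247265 + (3.5247265 − 4.3872886)/3 = 3.2372058
I_{2,1} = (4·3.2939802 − 3.5247265) / 3 = 3.2170648
I_{3,1} = 3.2352463 + (3.2352463 − 3.2939802)/3 = 3.2156683
I_{2,2} = (16·3.2170648 − 3.2372058) / 15 = 3.2157221
I_{3,2} = (16·3.2156683 − 3.2170648) / 15 = 3.2155752
I_{3,3} = (64·3.2155752 − 3.2157221) / 63 = 3.2155729
(Column j=1 coincides with Simpson's rule on the same nodes.)

3.21557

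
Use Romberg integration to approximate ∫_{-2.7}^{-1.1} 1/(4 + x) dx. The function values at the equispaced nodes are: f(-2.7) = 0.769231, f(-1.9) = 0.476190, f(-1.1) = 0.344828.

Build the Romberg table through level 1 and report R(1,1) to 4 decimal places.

R(0,0) (trapezoid, 1 panel, h=1.6000): 0.891247
R(1,0) (trapezoid, 2 panels, h=0.8000): 0.826576
R(1,1) = 0.826576 + (0.826576 − 0.891247)/3 = 0.805019

0.8050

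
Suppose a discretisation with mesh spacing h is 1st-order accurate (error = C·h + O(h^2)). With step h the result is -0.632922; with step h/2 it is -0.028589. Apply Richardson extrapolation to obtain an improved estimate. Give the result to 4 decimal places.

The leading error scales as h; refining by a factor of 2 reduces it by 2^1 = 2.
Extrapolated value = (2·A(h/2) − A(h)) / (2 − 1)
= (2·(-0.028589) − (-0.632922)) / 1
= 0.575744 / 1 = 0.575744

0.5757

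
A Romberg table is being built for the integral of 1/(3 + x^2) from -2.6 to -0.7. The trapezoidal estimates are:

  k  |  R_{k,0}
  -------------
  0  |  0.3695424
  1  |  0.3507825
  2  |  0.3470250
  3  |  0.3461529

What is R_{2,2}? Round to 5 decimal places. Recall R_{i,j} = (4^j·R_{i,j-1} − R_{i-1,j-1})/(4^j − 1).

R_{1,1} = 0.3507825 + (0.3507825 − 0.3695424)/3 = 0.3445292
R_{2,1} = (4·0.3470250 − 0.3507825) / 3 = 0.3457725
R_{2,2} = (16·0.3457725 − 0.3445292) / 15 = 0.3458554
(Column j=1 coincides with Simpson's rule on the same nodes.)

0.34586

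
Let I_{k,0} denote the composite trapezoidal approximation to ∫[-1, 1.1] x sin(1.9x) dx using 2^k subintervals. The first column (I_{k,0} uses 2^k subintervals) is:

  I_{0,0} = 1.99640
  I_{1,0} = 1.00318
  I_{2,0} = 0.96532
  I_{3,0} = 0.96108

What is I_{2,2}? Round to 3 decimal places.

0.971

Richardson extrapolation on the trapezoidal column (denominator 4−1=3):
I_{1,1} = 1.00318 + (1.00318 − 1.99640)/3 = 0.67211
I_{2,1} = 0.96532 + (0.96532 − 1.00318)/3 = 0.95270
I_{2,2} = 0.95270 + (0.95270 − 0.67211)/15 = 0.97141
(Column j=1 coincides with Simpson's rule on the same nodes.)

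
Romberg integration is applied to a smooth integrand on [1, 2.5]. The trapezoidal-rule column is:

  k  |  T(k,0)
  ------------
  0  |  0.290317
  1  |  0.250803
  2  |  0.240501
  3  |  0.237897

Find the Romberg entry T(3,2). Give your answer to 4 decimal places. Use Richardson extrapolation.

Richardson extrapolation on the trapezoidal column (denominator 4−1=3):
T(2,1) = 0.240501 + (0.240501 − 0.250803)/3 = 0.237067
T(3,1) = (4·0.237897 − 0.240501) / 3 = 0.237029
T(3,2) = 0.237029 + (0.237029 − 0.237067)/15 = 0.237026

0.2370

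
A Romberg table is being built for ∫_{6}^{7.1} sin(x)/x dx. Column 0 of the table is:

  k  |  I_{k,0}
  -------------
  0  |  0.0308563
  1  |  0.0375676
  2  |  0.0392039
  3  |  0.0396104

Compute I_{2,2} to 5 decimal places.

0.03975

Richardson extrapolation on the trapezoidal column (denominator 4−1=3):
I_{1,1} = (4·0.0375676 − 0.0308563) / 3 = 0.0398047
I_{2,1} = 0.0392039 + (0.0392039 − 0.0375676)/3 = 0.0397493
I_{2,2} = (16·0.0397493 − 0.0398047) / 15 = 0.0397456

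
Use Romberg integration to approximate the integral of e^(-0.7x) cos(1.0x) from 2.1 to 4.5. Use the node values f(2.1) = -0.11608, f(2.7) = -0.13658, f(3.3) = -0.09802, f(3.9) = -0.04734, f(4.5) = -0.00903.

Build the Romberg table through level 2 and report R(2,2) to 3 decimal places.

-0.212

R(0,0) (trapezoid, 1 panel, h=2.4000): -0.15013
R(1,0) (trapezoid, 2 panels, h=1.2000): -0.19269
R(2,0) (trapezoid, 4 panels, h=0.6000): -0.20670
R(1,1) = -0.19269 + (-0.19269 − (-0.15013))/3 = -0.20688
R(2,1) = -0.20670 + (-0.20670 − (-0.19269))/3 = -0.21137
R(2,2) = -0.21137 + (-0.21137 − (-0.20688))/15 = -0.21167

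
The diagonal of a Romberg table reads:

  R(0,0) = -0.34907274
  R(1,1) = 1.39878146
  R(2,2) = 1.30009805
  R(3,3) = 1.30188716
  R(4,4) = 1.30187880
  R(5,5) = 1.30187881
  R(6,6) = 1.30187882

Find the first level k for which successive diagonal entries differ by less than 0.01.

k = 3

|R(1,1) − R(0,0)| = 1.74785420 ≥ 0.01
|R(2,2) − R(1,1)| = 0.09868341 ≥ 0.01
|R(3,3) − R(2,2)| = 0.00178911 < 0.01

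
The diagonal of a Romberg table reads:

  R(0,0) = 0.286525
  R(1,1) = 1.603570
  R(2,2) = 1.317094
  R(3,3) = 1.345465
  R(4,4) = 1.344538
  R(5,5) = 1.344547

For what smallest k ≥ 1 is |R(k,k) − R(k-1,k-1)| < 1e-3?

k = 4

|R(1,1) − R(0,0)| = 1.317045 ≥ 1e-3
|R(2,2) − R(1,1)| = 0.286476 ≥ 1e-3
|R(3,3) − R(2,2)| = 0.028371 ≥ 1e-3
|R(4,4) − R(3,3)| = 0.000927 < 1e-3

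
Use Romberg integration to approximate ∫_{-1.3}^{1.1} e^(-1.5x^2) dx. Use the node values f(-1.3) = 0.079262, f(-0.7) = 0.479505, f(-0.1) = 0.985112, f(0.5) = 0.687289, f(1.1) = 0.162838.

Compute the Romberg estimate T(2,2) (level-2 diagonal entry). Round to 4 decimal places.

T(0,0) (trapezoid, 1 panel, h=2.4000): 0.290520
T(1,0) (trapezoid, 2 panels, h=1.2000): 1.327394
T(2,0) (trapezoid, 4 panels, h=0.6000): 1.363774
T(1,1) = 1.327394 + (1.327394 − 0.290520)/3 = 1.673019
T(2,1) = 1.363774 + (1.363774 − 1.327394)/3 = 1.375901
T(2,2) = 1.375901 + (1.375901 − 1.673019)/15 = 1.356093

1.3561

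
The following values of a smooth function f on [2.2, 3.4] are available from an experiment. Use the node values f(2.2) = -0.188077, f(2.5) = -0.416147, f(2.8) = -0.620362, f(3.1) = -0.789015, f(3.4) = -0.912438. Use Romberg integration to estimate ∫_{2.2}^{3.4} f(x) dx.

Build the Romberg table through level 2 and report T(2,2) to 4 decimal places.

T(0,0) (trapezoid, 1 panel, h=1.2000): -0.660309
T(1,0) (trapezoid, 2 panels, h=0.6000): -0.702372
T(2,0) (trapezoid, 4 panels, h=0.3000): -0.712734
T(1,1) = -0.702372 + (-0.702372 − (-0.660309))/3 = -0.716393
T(2,1) = -0.712734 + (-0.712734 − (-0.702372))/3 = -0.716188
T(2,2) = -0.716188 + (-0.716188 − (-0.716393))/15 = -0.716174

-0.7162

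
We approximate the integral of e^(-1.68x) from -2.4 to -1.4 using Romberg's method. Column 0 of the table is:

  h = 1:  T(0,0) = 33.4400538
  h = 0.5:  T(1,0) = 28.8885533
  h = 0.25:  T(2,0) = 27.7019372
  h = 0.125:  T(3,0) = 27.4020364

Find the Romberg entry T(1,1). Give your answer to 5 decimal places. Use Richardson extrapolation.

27.37139

Richardson extrapolation on the trapezoidal column (denominator 4−1=3):
T(1,1) = 28.8885533 + (28.8885533 − 33.4400538)/3 = 27.3713865
(Column j=1 coincides with Simpson's rule on the same nodes.)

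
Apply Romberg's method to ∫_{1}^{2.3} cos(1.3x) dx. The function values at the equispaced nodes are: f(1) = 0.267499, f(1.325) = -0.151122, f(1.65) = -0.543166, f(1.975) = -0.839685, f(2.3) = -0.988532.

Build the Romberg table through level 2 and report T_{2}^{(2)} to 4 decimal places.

-0.6250

T_{0}^{(0)} (trapezoid, 1 panel, h=1.3000): -0.468671
T_{1}^{(0)} (trapezoid, 2 panels, h=0.6500): -0.587394
T_{2}^{(0)} (trapezoid, 4 panels, h=0.3250): -0.615709
T_{1}^{(1)} = -0.587394 + (-0.587394 − (-0.468671))/3 = -0.626968
T_{2}^{(1)} = -0.615709 + (-0.615709 − (-0.587394))/3 = -0.625147
T_{2}^{(2)} = -0.625147 + (-0.625147 − (-0.626968))/15 = -0.625026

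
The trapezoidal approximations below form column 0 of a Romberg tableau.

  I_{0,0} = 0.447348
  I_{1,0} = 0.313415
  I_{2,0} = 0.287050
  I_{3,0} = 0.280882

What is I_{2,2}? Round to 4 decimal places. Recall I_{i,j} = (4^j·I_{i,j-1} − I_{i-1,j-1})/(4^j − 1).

Richardson extrapolation on the trapezoidal column (denominator 4−1=3):
I_{1,1} = 0.313415 + (0.313415 − 0.447348)/3 = 0.268771
I_{2,1} = (4·0.287050 − 0.313415) / 3 = 0.278262
I_{2,2} = 0.278262 + (0.278262 − 0.268771)/15 = 0.278895

0.2789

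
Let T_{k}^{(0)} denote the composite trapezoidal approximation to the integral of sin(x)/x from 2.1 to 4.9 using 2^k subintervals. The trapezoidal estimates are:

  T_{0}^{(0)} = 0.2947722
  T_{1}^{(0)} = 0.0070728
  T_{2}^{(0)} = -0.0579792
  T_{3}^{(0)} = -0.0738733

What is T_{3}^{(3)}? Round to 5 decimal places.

-0.07914

Richardson extrapolation on the trapezoidal column (denominator 4−1=3):
T_{1}^{(1)} = 0.0070728 + (0.0070728 − 0.2947722)/3 = -0.0888270
T_{2}^{(1)} = (4·(-0.0579792) − 0.0070728) / 3 = -0.0796632
T_{3}^{(1)} = (4·(-0.0738733) − (-0.0579792)) / 3 = -0.0791713
T_{2}^{(2)} = -0.0796632 + (-0.0796632 − (-0.0888270))/15 = -0.0790523
T_{3}^{(2)} = -0.0791713 + (-0.0791713 − (-0.0796632))/15 = -0.0791385
T_{3}^{(3)} = (64·(-0.0791385) − (-0.0790523)) / 63 = -0.0791399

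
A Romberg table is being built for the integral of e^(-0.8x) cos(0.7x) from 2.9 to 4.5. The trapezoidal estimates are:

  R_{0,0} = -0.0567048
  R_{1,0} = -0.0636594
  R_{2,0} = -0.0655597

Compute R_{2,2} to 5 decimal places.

-0.06621

R_{1,1} = -0.0636594 + (-0.0636594 − (-0.0567048))/3 = -0.0659776
R_{2,1} = -0.0655597 + (-0.0655597 − (-0.0636594))/3 = -0.0661931
R_{2,2} = (16·(-0.0661931) − (-0.0659776)) / 15 = -0.0662075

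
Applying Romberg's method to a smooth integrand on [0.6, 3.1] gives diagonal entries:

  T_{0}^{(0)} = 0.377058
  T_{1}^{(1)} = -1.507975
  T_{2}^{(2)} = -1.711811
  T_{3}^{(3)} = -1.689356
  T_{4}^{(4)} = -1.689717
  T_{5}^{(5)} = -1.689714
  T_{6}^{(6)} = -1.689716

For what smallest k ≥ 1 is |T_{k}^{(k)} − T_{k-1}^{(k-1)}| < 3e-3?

k = 4

|T_{1}^{(1)} − T_{0}^{(0)}| = 1.885033 ≥ 3e-3
|T_{2}^{(2)} − T_{1}^{(1)}| = 0.203836 ≥ 3e-3
|T_{3}^{(3)} − T_{2}^{(2)}| = 0.022455 ≥ 3e-3
|T_{4}^{(4)} − T_{3}^{(3)}| = 0.000361 < 3e-3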